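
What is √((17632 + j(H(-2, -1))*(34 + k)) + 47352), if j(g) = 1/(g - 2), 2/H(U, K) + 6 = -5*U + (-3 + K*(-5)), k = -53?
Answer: √1624885/5 ≈ 254.94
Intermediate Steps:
H(U, K) = 2/(-9 - 5*K - 5*U) (H(U, K) = 2/(-6 + (-5*U + (-3 + K*(-5)))) = 2/(-6 + (-5*U + (-3 - 5*K))) = 2/(-6 + (-3 - 5*K - 5*U)) = 2/(-9 - 5*K - 5*U))
j(g) = 1/(-2 + g)
√((17632 + j(H(-2, -1))*(34 + k)) + 47352) = √((17632 + (34 - 53)/(-2 - 2/(9 + 5*(-1) + 5*(-2)))) + 47352) = √((17632 - 19/(-2 - 2/(9 - 5 - 10))) + 47352) = √((17632 - 19/(-2 - 2/(-6))) + 47352) = √((17632 - 19/(-2 - 2*(-⅙))) + 47352) = √((17632 - 19/(-2 + ⅓)) + 47352) = √((17632 - 19/(-5/3)) + 47352) = √((17632 - ⅗*(-19)) + 47352) = √((17632 + 57/5) + 47352) = √(88217/5 + 47352) = √(324977/5) = √1624885/5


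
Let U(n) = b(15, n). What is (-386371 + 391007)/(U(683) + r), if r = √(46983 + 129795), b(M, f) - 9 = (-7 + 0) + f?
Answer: 3175660/292447 - 13908*√19642/292447 ≈ 4.1938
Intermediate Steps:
b(M, f) = 2 + f (b(M, f) = 9 + ((-7 + 0) + f) = 9 + (-7 + f) = 2 + f)
U(n) = 2 + n
r = 3*√19642 (r = √176778 = 3*√19642 ≈ 420.45)
(-386371 + 391007)/(U(683) + r) = (-386371 + 391007)/((2 + 683) + 3*√19642) = 4636/(685 + 3*√19642)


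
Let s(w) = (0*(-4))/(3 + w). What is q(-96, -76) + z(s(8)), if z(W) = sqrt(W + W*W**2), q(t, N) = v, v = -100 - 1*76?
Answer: -176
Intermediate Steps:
v = -176 (v = -100 - 76 = -176)
q(t, N) = -176
s(w) = 0 (s(w) = 0/(3 + w) = 0)
z(W) = sqrt(W + W**3)
q(-96, -76) + z(s(8)) = -176 + sqrt(0 + 0**3) = -176 + sqrt(0 + 0) = -176 + sqrt(0) = -176 + 0 = -176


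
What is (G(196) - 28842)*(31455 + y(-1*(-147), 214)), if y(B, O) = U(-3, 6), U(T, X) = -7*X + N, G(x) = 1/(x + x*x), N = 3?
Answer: -1249512273966/1379 ≈ -9.0610e+8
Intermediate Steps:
G(x) = 1/(x + x²)
U(T, X) = 3 - 7*X (U(T, X) = -7*X + 3 = 3 - 7*X)
y(B, O) = -39 (y(B, O) = 3 - 7*6 = 3 - 42 = -39)
(G(196) - 28842)*(31455 + y(-1*(-147), 214)) = (1/(196*(1 + 196)) - 28842)*(31455 - 39) = ((1/196)/197 - 28842)*31416 = ((1/196)*(1/197) - 28842)*31416 = (1/38612 - 28842)*31416 = -1113647303/38612*31416 = -1249512273966/1379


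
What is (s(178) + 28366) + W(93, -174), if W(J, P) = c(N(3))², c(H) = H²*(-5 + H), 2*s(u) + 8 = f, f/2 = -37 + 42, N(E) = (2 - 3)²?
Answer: 28383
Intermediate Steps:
N(E) = 1 (N(E) = (-1)² = 1)
f = 10 (f = 2*(-37 + 42) = 2*5 = 10)
s(u) = 1 (s(u) = -4 + (½)*10 = -4 + 5 = 1)
W(J, P) = 16 (W(J, P) = (1²*(-5 + 1))² = (1*(-4))² = (-4)² = 16)
(s(178) + 28366) + W(93, -174) = (1 + 28366) + 16 = 28367 + 16 = 28383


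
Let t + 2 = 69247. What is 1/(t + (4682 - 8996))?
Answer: 1/64931 ≈ 1.5401e-5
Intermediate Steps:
t = 69245 (t = -2 + 69247 = 69245)
1/(t + (4682 - 8996)) = 1/(69245 + (4682 - 8996)) = 1/(69245 - 4314) = 1/64931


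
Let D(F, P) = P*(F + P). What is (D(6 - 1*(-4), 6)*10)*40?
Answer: 38400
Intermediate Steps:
(D(6 - 1*(-4), 6)*10)*40 = ((6*((6 - 1*(-4)) + 6))*10)*40 = ((6*((6 + 4) + 6))*10)*40 = ((6*(10 + 6))*10)*40 = ((6*16)*10)*40 = (96*10)*40 = 960*40 = 38400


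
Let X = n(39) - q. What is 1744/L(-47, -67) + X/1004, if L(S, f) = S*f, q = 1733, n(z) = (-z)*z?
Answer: -4247935/1580798 ≈ -2.6872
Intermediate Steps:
n(z) = -z**2
X = -3254 (X = -1*39**2 - 1*1733 = -1*1521 - 1733 = -1521 - 1733 = -3254)
1744/L(-47, -67) + X/1004 = 1744/((-47*(-67))) - 3254/1004 = 1744/3149 - 3254*1/1004 = 1744*(1/3149) - 1627/502 = 1744/3149 - 1627/502 = -4247935/1580798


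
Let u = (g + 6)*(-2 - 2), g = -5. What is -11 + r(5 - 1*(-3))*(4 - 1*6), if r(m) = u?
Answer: -3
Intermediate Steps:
u = -4 (u = (-5 + 6)*(-2 - 2) = 1*(-4) = -4)
r(m) = -4
-11 + r(5 - 1*(-3))*(4 - 1*6) = -11 - 4*(4 - 1*6) = -11 - 4*(4 - 6) = -11 - 4*(-2) = -11 + 8 = -3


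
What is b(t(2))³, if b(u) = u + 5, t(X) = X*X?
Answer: 729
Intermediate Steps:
t(X) = X²
b(u) = 5 + u
b(t(2))³ = (5 + 2²)³ = (5 + 4)³ = 9³ = 729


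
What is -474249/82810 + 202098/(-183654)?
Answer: -17305576871/2534731290 ≈ -6.8274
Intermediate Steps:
-474249/82810 + 202098/(-183654) = -474249*1/82810 + 202098*(-1/183654) = -474249/82810 - 33683/30609 = -17305576871/2534731290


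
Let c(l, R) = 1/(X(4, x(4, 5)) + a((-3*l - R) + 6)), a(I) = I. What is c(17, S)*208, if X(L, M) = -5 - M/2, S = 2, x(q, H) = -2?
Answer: -208/51 ≈ -4.0784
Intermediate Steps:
X(L, M) = -5 - M/2
c(l, R) = 1/(2 - R - 3*l) (c(l, R) = 1/((-5 - ½*(-2)) + ((-3*l - R) + 6)) = 1/((-5 + 1) + ((-R - 3*l) + 6)) = 1/(-4 + (6 - R - 3*l)) = 1/(2 - R - 3*l))
c(17, S)*208 = -1/(-2 + 2 + 3*17)*208 = -1/(-2 + 2 + 51)*208 = -1/51*208 = -208/51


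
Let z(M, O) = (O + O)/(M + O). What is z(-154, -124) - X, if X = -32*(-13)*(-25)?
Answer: 1445724/139 ≈ 10401.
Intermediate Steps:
X = -10400 (X = 416*(-25) = -10400)
z(M, O) = 2*O/(M + O) (z(M, O) = (2*O)/(M + O) = 2*O/(M + O))
z(-154, -124) - X = 2*(-124)/(-154 - 124) - 1*(-10400) = 2*(-124)/(-278) + 10400 = 2*(-124)*(-1/278) + 10400 = 124/139 + 10400 = 1445724/139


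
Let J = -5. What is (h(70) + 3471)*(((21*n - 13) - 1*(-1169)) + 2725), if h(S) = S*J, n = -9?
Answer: 11522732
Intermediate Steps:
h(S) = -5*S (h(S) = S*(-5) = -5*S)
(h(70) + 3471)*(((21*n - 13) - 1*(-1169)) + 2725) = (-5*70 + 3471)*(((21*(-9) - 13) - 1*(-1169)) + 2725) = (-350 + 3471)*(((-189 - 13) + 1169) + 2725) = 3121*((-202 + 1169) + 2725) = 3121*(967 + 2725) = 3121*3692 = 11522732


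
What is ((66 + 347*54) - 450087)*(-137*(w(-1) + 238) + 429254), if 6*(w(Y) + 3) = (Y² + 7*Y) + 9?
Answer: -342430507623/2 ≈ -1.7122e+11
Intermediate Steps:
w(Y) = -3/2 + Y²/6 + 7*Y/6 (w(Y) = -3 + ((Y² + 7*Y) + 9)/6 = -3 + (9 + Y² + 7*Y)/6 = -3 + (3/2 + Y²/6 + 7*Y/6) = -3/2 + Y²/6 + 7*Y/6)
((66 + 347*54) - 450087)*(-137*(w(-1) + 238) + 429254) = ((66 + 347*54) - 450087)*(-137*((-3/2 + (⅙)*(-1)² + (7/6)*(-1)) + 238) + 429254) = ((66 + 18738) - 450087)*(-137*((-3/2 + (⅙)*1 - 7/6) + 238) + 429254) = (18804 - 450087)*(-137*((-3/2 + ⅙ - 7/6) + 238) + 429254) = -431283*(-137*(-5/2 + 238) + 429254) = -431283*(-137*471/2 + 429254) = -431283*(-64527/2 + 429254) = -431283*793981/2 = -342430507623/2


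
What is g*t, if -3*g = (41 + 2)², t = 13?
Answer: -24037/3 ≈ -8012.3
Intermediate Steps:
g = -1849/3 (g = -(41 + 2)²/3 = -⅓*43² = -⅓*1849 = -1849/3 ≈ -616.33)
g*t = -1849/3*13 = -24037/3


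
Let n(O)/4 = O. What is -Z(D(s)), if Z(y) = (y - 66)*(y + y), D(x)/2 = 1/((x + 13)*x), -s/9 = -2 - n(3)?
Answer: 1155922/76685049 ≈ 0.015074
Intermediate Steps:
n(O) = 4*O
s = 126 (s = -9*(-2 - 4*3) = -9*(-2 - 1*12) = -9*(-2 - 12) = -9*(-14) = 126)
D(x) = 2/(x*(13 + x)) (D(x) = 2*(1/((x + 13)*x)) = 2*(1/((13 + x)*x)) = 2*(1/(x*(13 + x))) = 2/(x*(13 + x)))
Z(y) = 2*y*(-66 + y) (Z(y) = (-66 + y)*(2*y) = 2*y*(-66 + y))
-Z(D(s)) = -2*2/(126*(13 + 126))*(-66 + 2/(126*(13 + 126))) = -2*2*(1/126)/139*(-66 + 2*(1/126)/139) = -2*2*(1/126)*(1/139)*(-66 + 2*(1/126)*(1/139)) = -2*(-66 + 1/8757)/8757 = -2*(-577961)/(8757*8757) = -1*(-1155922/76685049) = 1155922/76685049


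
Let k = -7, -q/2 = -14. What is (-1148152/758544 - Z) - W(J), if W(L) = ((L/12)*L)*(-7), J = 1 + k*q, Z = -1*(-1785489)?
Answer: -334386915517/189636 ≈ -1.7633e+6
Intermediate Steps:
q = 28 (q = -2*(-14) = 28)
Z = 1785489
J = -195 (J = 1 - 7*28 = 1 - 196 = -195)
W(L) = -7*L**2/12 (W(L) = ((L*(1/12))*L)*(-7) = ((L/12)*L)*(-7) = (L**2/12)*(-7) = -7*L**2/12)
(-1148152/758544 - Z) - W(J) = (-1148152/758544 - 1*1785489) - (-7)*(-195)**2/12 = (-1148152*1/758544 - 1785489) - (-7)*38025/12 = (-143519/94818 - 1785489) - 1*(-88725/4) = -169296639521/94818 + 88725/4 = -334386915517/189636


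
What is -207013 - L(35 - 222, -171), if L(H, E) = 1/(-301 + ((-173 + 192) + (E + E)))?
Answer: -129176111/624 ≈ -2.0701e+5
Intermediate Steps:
L(H, E) = 1/(-282 + 2*E) (L(H, E) = 1/(-301 + (19 + 2*E)) = 1/(-282 + 2*E))
-207013 - L(35 - 222, -171) = -207013 - 1/(2*(-141 - 171)) = -207013 - 1/(2*(-312)) = -207013 - (-1)/(2*312) = -207013 - 1*(-1/624) = -207013 + 1/624 = -129176111/624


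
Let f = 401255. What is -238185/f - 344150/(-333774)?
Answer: 5859194806/13392848637 ≈ 0.43749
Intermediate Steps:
-238185/f - 344150/(-333774) = -238185/401255 - 344150/(-333774) = -238185*1/401255 - 344150*(-1/333774) = -47637/80251 + 172075/166887 = 5859194806/13392848637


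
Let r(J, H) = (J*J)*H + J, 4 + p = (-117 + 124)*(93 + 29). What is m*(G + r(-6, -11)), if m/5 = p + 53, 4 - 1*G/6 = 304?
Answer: -9942030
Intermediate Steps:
p = 850 (p = -4 + (-117 + 124)*(93 + 29) = -4 + 7*122 = -4 + 854 = 850)
r(J, H) = J + H*J**2 (r(J, H) = J**2*H + J = H*J**2 + J = J + H*J**2)
G = -1800 (G = 24 - 6*304 = 24 - 1824 = -1800)
m = 4515 (m = 5*(850 + 53) = 5*903 = 4515)
m*(G + r(-6, -11)) = 4515*(-1800 - 6*(1 - 11*(-6))) = 4515*(-1800 - 6*(1 + 66)) = 4515*(-1800 - 6*67) = 4515*(-1800 - 402) = 4515*(-2202) = -9942030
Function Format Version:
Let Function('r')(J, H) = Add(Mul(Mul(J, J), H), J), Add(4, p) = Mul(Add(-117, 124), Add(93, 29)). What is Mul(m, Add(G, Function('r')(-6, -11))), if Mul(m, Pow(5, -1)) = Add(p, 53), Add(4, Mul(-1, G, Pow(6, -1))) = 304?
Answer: -9942030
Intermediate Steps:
p = 850 (p = Add(-4, Mul(Add(-117, 124), Add(93, 29))) = Add(-4, Mul(7, 122)) = Add(-4, 854) = 850)
Function('r')(J, H) = Add(J, Mul(H, Pow(J, 2))) (Function('r')(J, H) = Add(Mul(Pow(J, 2), H), J) = Add(Mul(H, Pow(J, 2)), J) = Add(J, Mul(H, Pow(J, 2))))
G = -1800 (G = Add(24, Mul(-6, 304)) = Add(24, -1824) = -1800)
m = 4515 (m = Mul(5, Add(850, 53)) = Mul(5, 903) = 4515)
Mul(m, Add(G, Function('r')(-6, -11))) = Mul(4515, Add(-1800, Mul(-6, Add(1, Mul(-11, -6))))) = Mul(4515, Add(-1800, Mul(-6, Add(1, 66)))) = Mul(4515, Add(-1800, Mul(-6, 67))) = Mul(4515, Add(-1800, -402)) = Mul(4515, -2202) = -9942030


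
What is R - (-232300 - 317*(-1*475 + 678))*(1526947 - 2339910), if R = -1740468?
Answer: -241168027381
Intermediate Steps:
R - (-232300 - 317*(-1*475 + 678))*(1526947 - 2339910) = -1740468 - (-232300 - 317*(-1*475 + 678))*(1526947 - 2339910) = -1740468 - (-232300 - 317*(-475 + 678))*(-812963) = -1740468 - (-232300 - 317*203)*(-812963) = -1740468 - (-232300 - 64351)*(-812963) = -1740468 - (-296651)*(-812963) = -1740468 - 1*241166286913 = -1740468 - 241166286913 = -241168027381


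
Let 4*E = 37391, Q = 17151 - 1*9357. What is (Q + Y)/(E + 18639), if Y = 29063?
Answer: 147428/111947 ≈ 1.3169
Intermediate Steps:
Q = 7794 (Q = 17151 - 9357 = 7794)
E = 37391/4 (E = (¼)*37391 = 37391/4 ≈ 9347.8)
(Q + Y)/(E + 18639) = (7794 + 29063)/(37391/4 + 18639) = 36857/(111947/4) = 36857*(4/111947) = 147428/111947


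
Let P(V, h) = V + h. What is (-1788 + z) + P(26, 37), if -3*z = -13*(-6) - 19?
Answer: -5234/3 ≈ -1744.7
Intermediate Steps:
z = -59/3 (z = -(-13*(-6) - 19)/3 = -(78 - 19)/3 = -1/3*59 = -59/3 ≈ -19.667)
(-1788 + z) + P(26, 37) = (-1788 - 59/3) + (26 + 37) = -5423/3 + 63 = -5234/3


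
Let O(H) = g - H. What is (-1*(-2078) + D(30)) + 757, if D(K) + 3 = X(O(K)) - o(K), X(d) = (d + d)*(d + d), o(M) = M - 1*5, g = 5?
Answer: 5307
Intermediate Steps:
o(M) = -5 + M (o(M) = M - 5 = -5 + M)
O(H) = 5 - H
X(d) = 4*d**2 (X(d) = (2*d)*(2*d) = 4*d**2)
D(K) = 2 - K + 4*(5 - K)**2 (D(K) = -3 + (4*(5 - K)**2 - (-5 + K)) = -3 + (4*(5 - K)**2 + (5 - K)) = -3 + (5 - K + 4*(5 - K)**2) = 2 - K + 4*(5 - K)**2)
(-1*(-2078) + D(30)) + 757 = (-1*(-2078) + (2 - 1*30 + 4*(-5 + 30)**2)) + 757 = (2078 + (2 - 30 + 4*25**2)) + 757 = (2078 + (2 - 30 + 4*625)) + 757 = (2078 + (2 - 30 + 2500)) + 757 = (2078 + 2472) + 757 = 4550 + 757 = 5307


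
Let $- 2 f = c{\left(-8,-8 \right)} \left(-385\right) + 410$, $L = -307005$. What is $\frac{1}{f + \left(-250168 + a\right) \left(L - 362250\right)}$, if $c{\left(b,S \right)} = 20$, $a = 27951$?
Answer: $\frac{1}{148719841980} \approx 6.7241 \cdot 10^{-12}$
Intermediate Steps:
$f = 3645$ ($f = - \frac{20 \left(-385\right) + 410}{2} = - \frac{-7700 + 410}{2} = \left(- \frac{1}{2}\right) \left(-7290\right) = 3645$)
$\frac{1}{f + \left(-250168 + a\right) \left(L - 362250\right)} = \frac{1}{3645 + \left(-250168 + 27951\right) \left(-307005 - 362250\right)} = \frac{1}{3645 - -148719838335} = \frac{1}{3645 + 148719838335} = \frac{1}{148719841980}$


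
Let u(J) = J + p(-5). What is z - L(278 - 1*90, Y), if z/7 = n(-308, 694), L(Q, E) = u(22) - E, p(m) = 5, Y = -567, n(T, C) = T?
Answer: -2750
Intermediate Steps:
u(J) = 5 + J (u(J) = J + 5 = 5 + J)
L(Q, E) = 27 - E (L(Q, E) = (5 + 22) - E = 27 - E)
z = -2156 (z = 7*(-308) = -2156)
z - L(278 - 1*90, Y) = -2156 - (27 - 1*(-567)) = -2156 - (27 + 567) = -2156 - 1*594 = -2156 - 594 = -2750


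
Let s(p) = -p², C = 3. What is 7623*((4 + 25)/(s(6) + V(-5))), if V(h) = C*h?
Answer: -73689/17 ≈ -4334.6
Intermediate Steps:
V(h) = 3*h
7623*((4 + 25)/(s(6) + V(-5))) = 7623*((4 + 25)/(-1*6² + 3*(-5))) = 7623*(29/(-1*36 - 15)) = 7623*(29/(-36 - 15)) = 7623*(29/(-51)) = 7623*(29*(-1/51)) = 7623*(-29/51) = -73689/17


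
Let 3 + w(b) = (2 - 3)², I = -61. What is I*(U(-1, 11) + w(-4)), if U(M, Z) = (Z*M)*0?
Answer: 122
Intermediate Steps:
U(M, Z) = 0 (U(M, Z) = (M*Z)*0 = 0)
w(b) = -2 (w(b) = -3 + (2 - 3)² = -3 + (-1)² = -3 + 1 = -2)
I*(U(-1, 11) + w(-4)) = -61*(0 - 2) = -61*(-2) = 122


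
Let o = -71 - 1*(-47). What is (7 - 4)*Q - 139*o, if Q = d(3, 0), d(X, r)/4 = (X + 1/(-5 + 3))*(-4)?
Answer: 3216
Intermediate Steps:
d(X, r) = 8 - 16*X (d(X, r) = 4*((X + 1/(-5 + 3))*(-4)) = 4*((X + 1/(-2))*(-4)) = 4*((X - ½)*(-4)) = 4*((-½ + X)*(-4)) = 4*(2 - 4*X) = 8 - 16*X)
o = -24 (o = -71 + 47 = -24)
Q = -40 (Q = 8 - 16*3 = 8 - 48 = -40)
(7 - 4)*Q - 139*o = (7 - 4)*(-40) - 139*(-24) = 3*(-40) + 3336 = -120 + 3336 = 3216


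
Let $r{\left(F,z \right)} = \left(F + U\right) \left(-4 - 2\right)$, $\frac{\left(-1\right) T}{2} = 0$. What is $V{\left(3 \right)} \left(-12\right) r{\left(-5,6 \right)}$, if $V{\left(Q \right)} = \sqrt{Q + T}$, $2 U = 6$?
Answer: $- 144 \sqrt{3} \approx -249.42$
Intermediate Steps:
$U = 3$ ($U = \frac{1}{2} \cdot 6 = 3$)
$T = 0$ ($T = \left(-2\right) 0 = 0$)
$r{\left(F,z \right)} = -18 - 6 F$ ($r{\left(F,z \right)} = \left(F + 3\right) \left(-4 - 2\right) = \left(3 + F\right) \left(-6\right) = -18 - 6 F$)
$V{\left(Q \right)} = \sqrt{Q}$ ($V{\left(Q \right)} = \sqrt{Q + 0} = \sqrt{Q}$)
$V{\left(3 \right)} \left(-12\right) r{\left(-5,6 \right)} = \sqrt{3} \left(-12\right) \left(-18 - -30\right) = - 12 \sqrt{3} \left(-18 + 30\right) = - 12 \sqrt{3} \cdot 12 = - 144 \sqrt{3}$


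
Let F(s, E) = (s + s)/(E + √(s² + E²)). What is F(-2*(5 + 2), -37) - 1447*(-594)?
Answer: 6016589/7 - √1565/7 ≈ 8.5951e+5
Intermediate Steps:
F(s, E) = 2*s/(E + √(E² + s²)) (F(s, E) = (2*s)/(E + √(E² + s²)) = 2*s/(E + √(E² + s²)))
F(-2*(5 + 2), -37) - 1447*(-594) = 2*(-2*(5 + 2))/(-37 + √((-37)² + (-2*(5 + 2))²)) - 1447*(-594) = 2*(-2*7)/(-37 + √(1369 + (-2*7)²)) + 859518 = 2*(-14)/(-37 + √(1369 + (-14)²)) + 859518 = 2*(-14)/(-37 + √(1369 + 196)) + 859518 = 2*(-14)/(-37 + √1565) + 859518 = -28/(-37 + √1565) + 859518 = 859518 - 28/(-37 + √1565)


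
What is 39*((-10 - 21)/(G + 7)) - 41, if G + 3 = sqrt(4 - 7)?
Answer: (-41*sqrt(3) + 1373*I)/(sqrt(3) - 4*I) ≈ -295.53 + 110.21*I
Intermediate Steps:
G = -3 + I*sqrt(3) (G = -3 + sqrt(4 - 7) = -3 + sqrt(-3) = -3 + I*sqrt(3) ≈ -3.0 + 1.732*I)
39*((-10 - 21)/(G + 7)) - 41 = 39*((-10 - 21)/((-3 + I*sqrt(3)) + 7)) - 41 = 39*(-31/(4 + I*sqrt(3))) - 41 = -1209/(4 + I*sqrt(3)) - 41 = -41 - 1209/(4 + I*sqrt(3))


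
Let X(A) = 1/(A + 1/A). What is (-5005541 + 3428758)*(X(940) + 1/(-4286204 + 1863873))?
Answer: -3588927673667037/2140374093931 ≈ -1676.8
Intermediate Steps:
(-5005541 + 3428758)*(X(940) + 1/(-4286204 + 1863873)) = (-5005541 + 3428758)*(940/(1 + 940²) + 1/(-4286204 + 1863873)) = -1576783*(940/(1 + 883600) + 1/(-2422331)) = -1576783*(940/883601 - 1/2422331) = -1576783*2276107539/2140374093931 = -3588927673667037/2140374093931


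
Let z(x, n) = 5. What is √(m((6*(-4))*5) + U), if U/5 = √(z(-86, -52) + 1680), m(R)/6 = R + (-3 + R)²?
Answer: √(90054 + 5*√1685) ≈ 300.43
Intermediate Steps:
m(R) = 6*R + 6*(-3 + R)² (m(R) = 6*(R + (-3 + R)²) = 6*R + 6*(-3 + R)²)
U = 5*√1685 (U = 5*√(5 + 1680) = 5*√1685 ≈ 205.24)
√(m((6*(-4))*5) + U) = √((6*((6*(-4))*5) + 6*(-3 + (6*(-4))*5)²) + 5*√1685) = √((6*(-24*5) + 6*(-3 - 24*5)²) + 5*√1685) = √((6*(-120) + 6*(-3 - 120)²) + 5*√1685) = √((-720 + 6*(-123)²) + 5*√1685) = √((-720 + 6*15129) + 5*√1685) = √((-720 + 90774) + 5*√1685) = √(90054 + 5*√1685)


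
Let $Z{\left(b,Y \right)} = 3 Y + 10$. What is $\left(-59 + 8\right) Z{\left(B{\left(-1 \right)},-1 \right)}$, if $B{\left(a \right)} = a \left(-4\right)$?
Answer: $-357$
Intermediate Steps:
$B{\left(a \right)} = - 4 a$
$Z{\left(b,Y \right)} = 10 + 3 Y$
$\left(-59 + 8\right) Z{\left(B{\left(-1 \right)},-1 \right)} = \left(-59 + 8\right) \left(10 + 3 \left(-1\right)\right) = - 51 \left(10 - 3\right) = \left(-51\right) 7 = -357$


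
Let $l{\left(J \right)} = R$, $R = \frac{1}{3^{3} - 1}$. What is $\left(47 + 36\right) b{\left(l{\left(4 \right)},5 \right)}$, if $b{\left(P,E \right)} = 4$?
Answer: $332$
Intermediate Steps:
$R = \frac{1}{26}$ ($R = \frac{1}{27 - 1} = \frac{1}{26} \approx 0.038462$)
$l{\left(J \right)} = \frac{1}{26}$
$\left(47 + 36\right) b{\left(l{\left(4 \right)},5 \right)} = \left(47 + 36\right) 4 = 83 \cdot 4 = 332$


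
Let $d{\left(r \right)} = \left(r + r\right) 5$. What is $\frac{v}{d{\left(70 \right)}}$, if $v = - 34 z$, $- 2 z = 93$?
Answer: $\frac{1581}{700} \approx 2.2586$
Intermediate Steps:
$z = - \frac{93}{2}$ ($z = \left(- \frac{1}{2}\right) 93 = - \frac{93}{2} \approx -46.5$)
$v = 1581$ ($v = \left(-34\right) \left(- \frac{93}{2}\right) = 1581$)
$d{\left(r \right)} = 10 r$ ($d{\left(r \right)} = 2 r 5 = 10 r$)
$\frac{v}{d{\left(70 \right)}} = \frac{1581}{10 \cdot 70} = \frac{1581}{700}$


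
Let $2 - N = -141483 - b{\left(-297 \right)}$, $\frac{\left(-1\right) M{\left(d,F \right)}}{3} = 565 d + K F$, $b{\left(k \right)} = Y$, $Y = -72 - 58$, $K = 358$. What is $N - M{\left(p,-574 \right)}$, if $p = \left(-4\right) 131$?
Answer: $-1363301$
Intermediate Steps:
$p = -524$
$Y = -130$ ($Y = -72 - 58 = -130$)
$b{\left(k \right)} = -130$
$M{\left(d,F \right)} = - 1695 d - 1074 F$ ($M{\left(d,F \right)} = - 3 \left(565 d + 358 F\right) = - 3 \left(358 F + 565 d\right) = - 1695 d - 1074 F$)
$N = 141355$ ($N = 2 - \left(-141483 - -130\right) = 2 - \left(-141483 + 130\right) = 2 - -141353 = 2 + 141353 = 141355$)
$N - M{\left(p,-574 \right)} = 141355 - \left(\left(-1695\right) \left(-524\right) - -616476\right) = 141355 - \left(888180 + 616476\right) = 141355 - 1504656 = -1363301$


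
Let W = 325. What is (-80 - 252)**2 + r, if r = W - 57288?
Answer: 53261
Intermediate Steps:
r = -56963 (r = 325 - 57288 = -56963)
(-80 - 252)**2 + r = (-80 - 252)**2 - 56963 = (-332)**2 - 56963 = 110224 - 56963 = 53261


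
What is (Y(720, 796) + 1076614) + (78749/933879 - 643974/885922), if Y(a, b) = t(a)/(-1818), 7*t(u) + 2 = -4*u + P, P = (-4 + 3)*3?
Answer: 1889237771890767542149/1754796520999998 ≈ 1.0766e+6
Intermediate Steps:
P = -3 (P = -1*3 = -3)
t(u) = -5/7 - 4*u/7 (t(u) = -2/7 + (-4*u - 3)/7 = -2/7 + (-3 - 4*u)/7 = -2/7 + (-3/7 - 4*u/7) = -5/7 - 4*u/7)
Y(a, b) = 5/12726 + 2*a/6363 (Y(a, b) = (-5/7 - 4*a/7)/(-1818) = (-5/7 - 4*a/7)*(-1/1818) = 5/12726 + 2*a/6363)
(Y(720, 796) + 1076614) + (78749/933879 - 643974/885922) = ((5/12726 + (2/6363)*720) + 1076614) + (78749/933879 - 643974/885922) = ((5/12726 + 160/707) + 1076614) + (78749*(1/933879) - 643974*1/885922) = (2885/12726 + 1076614) + (78749/933879 - 321987/442961) = 13700992649/12726 - 265814161784/413671975719 = 1889237771890767542149/1754796520999998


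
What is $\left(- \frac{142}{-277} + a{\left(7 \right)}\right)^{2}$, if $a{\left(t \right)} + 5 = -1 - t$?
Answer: $\frac{11964681}{76729} \approx 155.93$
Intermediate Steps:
$a{\left(t \right)} = -6 - t$ ($a{\left(t \right)} = -5 - \left(1 + t\right) = -6 - t$)
$\left(- \frac{142}{-277} + a{\left(7 \right)}\right)^{2} = \left(- \frac{142}{-277} - 13\right)^{2} = \left(\left(-142\right) \left(- \frac{1}{277}\right) - 13\right)^{2} = \left(\frac{142}{277} - 13\right)^{2} = \left(- \frac{3459}{277}\right)^{2} = \frac{11964681}{76729}$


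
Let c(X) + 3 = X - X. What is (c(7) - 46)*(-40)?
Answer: 1960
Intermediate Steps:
c(X) = -3 (c(X) = -3 + (X - X) = -3 + 0 = -3)
(c(7) - 46)*(-40) = (-3 - 46)*(-40) = -49*(-40) = 1960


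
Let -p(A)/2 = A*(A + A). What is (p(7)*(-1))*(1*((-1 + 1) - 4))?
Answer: -784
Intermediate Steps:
p(A) = -4*A² (p(A) = -2*A*(A + A) = -2*A*2*A = -4*A²)
(p(7)*(-1))*(1*((-1 + 1) - 4)) = (-4*7²*(-1))*(1*((-1 + 1) - 4)) = (-4*49*(-1))*(1*(0 - 4)) = (-196*(-1))*(1*(-4)) = 196*(-4) = -784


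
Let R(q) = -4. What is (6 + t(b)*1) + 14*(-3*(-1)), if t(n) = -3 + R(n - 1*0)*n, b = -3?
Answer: 57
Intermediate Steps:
t(n) = -3 - 4*n
(6 + t(b)*1) + 14*(-3*(-1)) = (6 + (-3 - 4*(-3))*1) + 14*(-3*(-1)) = (6 + (-3 + 12)*1) + 14*3 = (6 + 9*1) + 42 = (6 + 9) + 42 = 15 + 42 = 57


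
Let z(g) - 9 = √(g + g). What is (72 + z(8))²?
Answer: 7225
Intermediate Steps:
z(g) = 9 + √2*√g (z(g) = 9 + √(g + g) = 9 + √(2*g) = 9 + √2*√g)
(72 + z(8))² = (72 + (9 + √2*√8))² = (72 + (9 + √2*(2*√2)))² = (72 + (9 + 4))² = (72 + 13)² = 85² = 7225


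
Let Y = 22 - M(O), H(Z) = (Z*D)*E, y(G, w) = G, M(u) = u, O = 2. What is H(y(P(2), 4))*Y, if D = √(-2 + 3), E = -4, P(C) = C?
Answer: -160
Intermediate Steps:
D = 1 (D = √1 = 1)
H(Z) = -4*Z (H(Z) = (Z*1)*(-4) = Z*(-4) = -4*Z)
Y = 20 (Y = 22 - 1*2 = 22 - 2 = 20)
H(y(P(2), 4))*Y = -4*2*20 = -8*20 = -160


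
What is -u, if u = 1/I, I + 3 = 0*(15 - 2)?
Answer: ⅓ ≈ 0.33333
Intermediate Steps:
I = -3 (I = -3 + 0*(15 - 2) = -3 + 0*13 = -3 + 0 = -3)
u = -⅓ (u = 1/(-3) = -⅓ ≈ -0.33333)
-u = -1*(-⅓) = ⅓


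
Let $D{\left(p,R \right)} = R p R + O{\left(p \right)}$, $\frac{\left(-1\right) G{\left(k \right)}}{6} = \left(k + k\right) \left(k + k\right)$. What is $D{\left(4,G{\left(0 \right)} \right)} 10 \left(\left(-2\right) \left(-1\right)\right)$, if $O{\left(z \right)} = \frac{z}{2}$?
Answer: $40$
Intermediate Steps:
$O{\left(z \right)} = \frac{z}{2}$ ($O{\left(z \right)} = z \frac{1}{2} = \frac{z}{2}$)
$G{\left(k \right)} = - 24 k^{2}$ ($G{\left(k \right)} = - 6 \left(k + k\right) \left(k + k\right) = - 6 \cdot 2 k 2 k = - 6 \cdot 4 k^{2} = - 24 k^{2}$)
$D{\left(p,R \right)} = \frac{p}{2} + p R^{2}$ ($D{\left(p,R \right)} = R p R + \frac{p}{2} = p R^{2} + \frac{p}{2} = \frac{p}{2} + p R^{2}$)
$D{\left(4,G{\left(0 \right)} \right)} 10 \left(\left(-2\right) \left(-1\right)\right) = 4 \left(\frac{1}{2} + \left(- 24 \cdot 0^{2}\right)^{2}\right) 10 \left(\left(-2\right) \left(-1\right)\right) = 4 \left(\frac{1}{2} + \left(\left(-24\right) 0\right)^{2}\right) 10 \cdot 2 = 4 \left(\frac{1}{2} + 0^{2}\right) 10 \cdot 2 = 4 \left(\frac{1}{2} + 0\right) 10 \cdot 2 = 4 \cdot \frac{1}{2} \cdot 10 \cdot 2 = 2 \cdot 10 \cdot 2 = 20 \cdot 2 = 40$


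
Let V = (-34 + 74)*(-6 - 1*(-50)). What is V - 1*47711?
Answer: -45951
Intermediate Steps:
V = 1760 (V = 40*(-6 + 50) = 40*44 = 1760)
V - 1*47711 = 1760 - 1*47711 = 1760 - 47711 = -45951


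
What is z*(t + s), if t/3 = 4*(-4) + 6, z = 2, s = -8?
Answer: -76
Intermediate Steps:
t = -30 (t = 3*(4*(-4) + 6) = 3*(-16 + 6) = 3*(-10) = -30)
z*(t + s) = 2*(-30 - 8) = 2*(-38) = -76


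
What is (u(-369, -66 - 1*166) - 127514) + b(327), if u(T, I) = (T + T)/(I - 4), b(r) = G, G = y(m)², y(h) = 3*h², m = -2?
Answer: -15029291/118 ≈ -1.2737e+5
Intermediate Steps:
G = 144 (G = (3*(-2)²)² = (3*4)² = 12² = 144)
b(r) = 144
u(T, I) = 2*T/(-4 + I) (u(T, I) = (2*T)/(-4 + I) = 2*T/(-4 + I))
(u(-369, -66 - 1*166) - 127514) + b(327) = (2*(-369)/(-4 + (-66 - 1*166)) - 127514) + 144 = (2*(-369)/(-4 + (-66 - 166)) - 127514) + 144 = (2*(-369)/(-4 - 232) - 127514) + 144 = (2*(-369)/(-236) - 127514) + 144 = (2*(-369)*(-1/236) - 127514) + 144 = (369/118 - 127514) + 144 = -15046283/118 + 144 = -15029291/118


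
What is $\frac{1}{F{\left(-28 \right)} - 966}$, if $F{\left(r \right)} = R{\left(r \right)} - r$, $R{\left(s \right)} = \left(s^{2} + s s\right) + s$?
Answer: $\frac{1}{602} \approx 0.0016611$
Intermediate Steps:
$R{\left(s \right)} = s + 2 s^{2}$ ($R{\left(s \right)} = \left(s^{2} + s^{2}\right) + s = 2 s^{2} + s = s + 2 s^{2}$)
$F{\left(r \right)} = - r + r \left(1 + 2 r\right)$ ($F{\left(r \right)} = r \left(1 + 2 r\right) - r = - r + r \left(1 + 2 r\right)$)
$\frac{1}{F{\left(-28 \right)} - 966} = \frac{1}{2 \left(-28\right)^{2} - 966} = \frac{1}{2 \cdot 784 - 966} = \frac{1}{1568 - 966} = \frac{1}{602}$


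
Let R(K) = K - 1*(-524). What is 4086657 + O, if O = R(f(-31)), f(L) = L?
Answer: 4087150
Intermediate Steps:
R(K) = 524 + K (R(K) = K + 524 = 524 + K)
O = 493 (O = 524 - 31 = 493)
4086657 + O = 4086657 + 493 = 4087150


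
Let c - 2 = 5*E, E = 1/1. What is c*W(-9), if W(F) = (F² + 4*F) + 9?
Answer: 378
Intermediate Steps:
E = 1
W(F) = 9 + F² + 4*F
c = 7 (c = 2 + 5*1 = 2 + 5 = 7)
c*W(-9) = 7*(9 + (-9)² + 4*(-9)) = 7*(9 + 81 - 36) = 7*54 = 378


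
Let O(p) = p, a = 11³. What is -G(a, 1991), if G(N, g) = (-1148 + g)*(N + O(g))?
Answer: -2800446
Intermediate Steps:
a = 1331
G(N, g) = (-1148 + g)*(N + g)
-G(a, 1991) = -(1991² - 1148*1331 - 1148*1991 + 1331*1991) = -(3964081 - 1527988 - 2285668 + 2650021) = -1*2800446 = -2800446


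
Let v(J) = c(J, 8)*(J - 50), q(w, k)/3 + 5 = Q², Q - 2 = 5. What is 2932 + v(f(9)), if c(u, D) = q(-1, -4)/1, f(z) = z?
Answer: -2480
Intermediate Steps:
Q = 7 (Q = 2 + 5 = 7)
q(w, k) = 132 (q(w, k) = -15 + 3*7² = -15 + 3*49 = -15 + 147 = 132)
c(u, D) = 132 (c(u, D) = 132/1 = 132*1 = 132)
v(J) = -6600 + 132*J (v(J) = 132*(J - 50) = 132*(-50 + J) = -6600 + 132*J)
2932 + v(f(9)) = 2932 + (-6600 + 132*9) = 2932 + (-6600 + 1188) = 2932 - 5412 = -2480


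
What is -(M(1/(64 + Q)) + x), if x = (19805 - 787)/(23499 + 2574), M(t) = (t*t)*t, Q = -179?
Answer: -28923974677/39653773875 ≈ -0.72941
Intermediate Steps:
M(t) = t**3 (M(t) = t**2*t = t**3)
x = 19018/26073 ≈ 0.72941
-(M(1/(64 + Q)) + x) = -((1/(64 - 179))**3 + 19018/26073) = -((1/(-115))**3 + 19018/26073) = -((-1/115)**3 + 19018/26073) = -(-1/1520875 + 19018/26073) = -1*28923974677/39653773875 = -28923974677/39653773875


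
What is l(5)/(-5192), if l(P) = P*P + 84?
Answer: -109/5192 ≈ -0.020994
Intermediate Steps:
l(P) = 84 + P**2 (l(P) = P**2 + 84 = 84 + P**2)
l(5)/(-5192) = (84 + 5**2)/(-5192) = (84 + 25)*(-1/5192) = 109*(-1/5192) = -109/5192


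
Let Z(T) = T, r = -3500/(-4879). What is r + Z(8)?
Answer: 6076/697 ≈ 8.7174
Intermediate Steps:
r = 500/697 (r = -3500*(-1/4879) = 500/697 ≈ 0.71736)
r + Z(8) = 500/697 + 8 = 6076/697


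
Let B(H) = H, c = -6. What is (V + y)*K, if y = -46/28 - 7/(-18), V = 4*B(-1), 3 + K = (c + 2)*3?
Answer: 1655/21 ≈ 78.810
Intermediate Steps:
K = -15 (K = -3 + (-6 + 2)*3 = -3 - 4*3 = -3 - 12 = -15)
V = -4 (V = 4*(-1) = -4)
y = -79/63 (y = -46*1/28 - 7*(-1/18) = -23/14 + 7/18 = -79/63 ≈ -1.2540)
(V + y)*K = (-4 - 79/63)*(-15) = -331/63*(-15) = 1655/21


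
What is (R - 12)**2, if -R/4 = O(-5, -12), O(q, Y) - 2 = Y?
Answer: 784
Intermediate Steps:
O(q, Y) = 2 + Y
R = 40 (R = -4*(2 - 12) = -4*(-10) = 40)
(R - 12)**2 = (40 - 12)**2 = 28**2 = 784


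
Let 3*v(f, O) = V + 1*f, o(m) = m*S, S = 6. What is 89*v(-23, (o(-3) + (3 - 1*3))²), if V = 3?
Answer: -1780/3 ≈ -593.33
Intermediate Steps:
o(m) = 6*m (o(m) = m*6 = 6*m)
v(f, O) = 1 + f/3 (v(f, O) = (3 + 1*f)/3 = (3 + f)/3 = 1 + f/3)
89*v(-23, (o(-3) + (3 - 1*3))²) = 89*(1 + (⅓)*(-23)) = 89*(1 - 23/3) = 89*(-20/3) = -1780/3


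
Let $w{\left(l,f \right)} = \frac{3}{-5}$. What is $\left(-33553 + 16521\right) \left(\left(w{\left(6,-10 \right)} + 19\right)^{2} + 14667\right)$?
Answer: $- \frac{6389367448}{25} \approx -2.5557 \cdot 10^{8}$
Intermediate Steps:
$w{\left(l,f \right)} = - \frac{3}{5}$ ($w{\left(l,f \right)} = 3 \left(- \frac{1}{5}\right) = - \frac{3}{5}$)
$\left(-33553 + 16521\right) \left(\left(w{\left(6,-10 \right)} + 19\right)^{2} + 14667\right) = \left(-33553 + 16521\right) \left(\left(- \frac{3}{5} + 19\right)^{2} + 14667\right) = - 17032 \left(\left(\frac{92}{5}\right)^{2} + 14667\right) = - 17032 \left(\frac{8464}{25} + 14667\right) = \left(-17032\right) \frac{375139}{25} = - \frac{6389367448}{25}$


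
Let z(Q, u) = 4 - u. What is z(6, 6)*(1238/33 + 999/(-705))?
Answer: -559882/7755 ≈ -72.196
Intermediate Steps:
z(6, 6)*(1238/33 + 999/(-705)) = (4 - 1*6)*(1238/33 + 999/(-705)) = (4 - 6)*(1238*(1/33) + 999*(-1/705)) = -2*(1238/33 - 333/235) = -2*279941/7755 = -559882/7755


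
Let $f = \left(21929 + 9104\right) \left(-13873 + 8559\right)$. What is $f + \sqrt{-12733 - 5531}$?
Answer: $-164909362 + 2 i \sqrt{4566} \approx -1.6491 \cdot 10^{8} + 135.14 i$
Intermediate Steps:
$f = -164909362$ ($f = 31033 \left(-5314\right) = -164909362$)
$f + \sqrt{-12733 - 5531} = -164909362 + \sqrt{-12733 - 5531} = -164909362 + \sqrt{-18264} = -164909362 + 2 i \sqrt{4566}$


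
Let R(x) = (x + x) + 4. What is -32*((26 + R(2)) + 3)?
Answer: -1184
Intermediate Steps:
R(x) = 4 + 2*x (R(x) = 2*x + 4 = 4 + 2*x)
-32*((26 + R(2)) + 3) = -32*((26 + (4 + 2*2)) + 3) = -32*((26 + (4 + 4)) + 3) = -32*((26 + 8) + 3) = -32*(34 + 3) = -32*37 = -1184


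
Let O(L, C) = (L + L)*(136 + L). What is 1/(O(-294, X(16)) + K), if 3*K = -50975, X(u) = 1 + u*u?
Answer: 3/227737 ≈ 1.3173e-5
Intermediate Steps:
X(u) = 1 + u**2
O(L, C) = 2*L*(136 + L) (O(L, C) = (2*L)*(136 + L) = 2*L*(136 + L))
K = -50975/3 (K = (1/3)*(-50975) = -50975/3 ≈ -16992.)
1/(O(-294, X(16)) + K) = 1/(2*(-294)*(136 - 294) - 50975/3) = 1/(2*(-294)*(-158) - 50975/3) = 1/(92904 - 50975/3) = 1/(227737/3) = 3/227737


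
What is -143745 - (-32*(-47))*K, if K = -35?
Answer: -91105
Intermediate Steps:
-143745 - (-32*(-47))*K = -143745 - (-32*(-47))*(-35) = -143745 - 1504*(-35) = -143745 - 1*(-52640) = -143745 + 52640 = -91105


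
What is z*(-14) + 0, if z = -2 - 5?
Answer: 98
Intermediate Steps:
z = -7
z*(-14) + 0 = -7*(-14) + 0 = 98 + 0 = 98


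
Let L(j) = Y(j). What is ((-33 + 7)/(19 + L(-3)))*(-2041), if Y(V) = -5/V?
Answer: 79599/31 ≈ 2567.7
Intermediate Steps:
L(j) = -5/j
((-33 + 7)/(19 + L(-3)))*(-2041) = ((-33 + 7)/(19 - 5/(-3)))*(-2041) = -26/(19 - 5*(-1/3))*(-2041) = -26/(19 + 5/3)*(-2041) = -26/62/3*(-2041) = -26*3/62*(-2041) = -39/31*(-2041) = 79599/31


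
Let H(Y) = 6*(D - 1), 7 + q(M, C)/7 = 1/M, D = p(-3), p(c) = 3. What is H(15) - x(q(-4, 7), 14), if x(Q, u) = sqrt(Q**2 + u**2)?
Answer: 12 - 7*sqrt(905)/4 ≈ -40.646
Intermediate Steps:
D = 3
q(M, C) = -49 + 7/M
H(Y) = 12 (H(Y) = 6*(3 - 1) = 6*2 = 12)
H(15) - x(q(-4, 7), 14) = 12 - sqrt((-49 + 7/(-4))**2 + 14**2) = 12 - sqrt((-49 + 7*(-1/4))**2 + 196) = 12 - sqrt((-49 - 7/4)**2 + 196) = 12 - sqrt((-203/4)**2 + 196) = 12 - sqrt(41209/16 + 196) = 12 - sqrt(44345/16) = 12 - 7*sqrt(905)/4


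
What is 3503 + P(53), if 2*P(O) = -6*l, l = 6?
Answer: 3485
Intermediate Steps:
P(O) = -18 (P(O) = (-6*6)/2 = (½)*(-36) = -18)
3503 + P(53) = 3503 - 18 = 3485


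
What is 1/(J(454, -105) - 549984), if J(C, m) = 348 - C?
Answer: -1/550090 ≈ -1.8179e-6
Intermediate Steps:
1/(J(454, -105) - 549984) = 1/((348 - 1*454) - 549984) = 1/((348 - 454) - 549984) = 1/(-106 - 549984) = 1/(-550090) = -1/550090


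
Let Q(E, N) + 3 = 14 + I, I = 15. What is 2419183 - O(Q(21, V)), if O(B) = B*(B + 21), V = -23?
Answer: 2417961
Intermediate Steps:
Q(E, N) = 26 (Q(E, N) = -3 + (14 + 15) = -3 + 29 = 26)
O(B) = B*(21 + B)
2419183 - O(Q(21, V)) = 2419183 - 26*(21 + 26) = 2419183 - 26*47 = 2419183 - 1*1222 = 2419183 - 1222 = 2417961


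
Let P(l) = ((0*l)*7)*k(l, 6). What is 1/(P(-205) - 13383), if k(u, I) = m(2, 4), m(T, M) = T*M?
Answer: -1/13383 ≈ -7.4722e-5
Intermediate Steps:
m(T, M) = M*T
k(u, I) = 8 (k(u, I) = 4*2 = 8)
P(l) = 0 (P(l) = ((0*l)*7)*8 = (0*7)*8 = 0*8 = 0)
1/(P(-205) - 13383) = 1/(0 - 13383) = 1/(-13383) = -1/13383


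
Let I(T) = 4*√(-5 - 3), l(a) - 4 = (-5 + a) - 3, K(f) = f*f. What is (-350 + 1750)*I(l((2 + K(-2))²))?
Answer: 11200*I*√2 ≈ 15839.0*I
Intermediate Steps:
K(f) = f²
l(a) = -4 + a (l(a) = 4 + ((-5 + a) - 3) = 4 + (-8 + a) = -4 + a)
I(T) = 8*I*√2 (I(T) = 4*√(-8) = 4*(2*I*√2) = 8*I*√2)
(-350 + 1750)*I(l((2 + K(-2))²)) = (-350 + 1750)*(8*I*√2) = 1400*(8*I*√2) = 11200*I*√2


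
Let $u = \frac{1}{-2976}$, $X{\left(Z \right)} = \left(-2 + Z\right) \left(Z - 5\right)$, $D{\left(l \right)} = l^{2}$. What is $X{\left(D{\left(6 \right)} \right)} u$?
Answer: $- \frac{17}{48} \approx -0.35417$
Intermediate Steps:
$X{\left(Z \right)} = \left(-5 + Z\right) \left(-2 + Z\right)$ ($X{\left(Z \right)} = \left(-2 + Z\right) \left(-5 + Z\right) = \left(-5 + Z\right) \left(-2 + Z\right)$)
$u = - \frac{1}{2976} \approx -0.00033602$
$X{\left(D{\left(6 \right)} \right)} u = \left(10 + \left(6^{2}\right)^{2} - 7 \cdot 6^{2}\right) \left(- \frac{1}{2976}\right) = \left(10 + 36^{2} - 252\right) \left(- \frac{1}{2976}\right) = \left(10 + 1296 - 252\right) \left(- \frac{1}{2976}\right) = 1054 \left(- \frac{1}{2976}\right) = - \frac{17}{48}$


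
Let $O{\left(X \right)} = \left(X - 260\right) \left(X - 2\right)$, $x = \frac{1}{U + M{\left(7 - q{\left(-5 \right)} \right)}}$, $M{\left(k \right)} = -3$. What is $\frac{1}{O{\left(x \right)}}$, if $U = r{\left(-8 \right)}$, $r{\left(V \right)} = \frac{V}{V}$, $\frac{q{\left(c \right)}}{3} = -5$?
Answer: $\frac{4}{2605} \approx 0.0015355$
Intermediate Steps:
$q{\left(c \right)} = -15$ ($q{\left(c \right)} = 3 \left(-5\right) = -15$)
$r{\left(V \right)} = 1$
$U = 1$
$x = - \frac{1}{2}$ ($x = \frac{1}{1 - 3} = \frac{1}{-2} = - \frac{1}{2} \approx -0.5$)
$O{\left(X \right)} = \left(-260 + X\right) \left(-2 + X\right)$
$\frac{1}{O{\left(x \right)}} = \frac{1}{520 + \left(- \frac{1}{2}\right)^{2} - -131} = \frac{1}{520 + \frac{1}{4} + 131} = \frac{1}{\frac{2605}{4}} = \frac{4}{2605}$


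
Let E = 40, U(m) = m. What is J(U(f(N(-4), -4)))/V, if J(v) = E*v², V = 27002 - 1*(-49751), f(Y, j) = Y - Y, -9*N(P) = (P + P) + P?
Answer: 0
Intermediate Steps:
N(P) = -P/3 (N(P) = -((P + P) + P)/9 = -(2*P + P)/9 = -P/3)
f(Y, j) = 0
V = 76753 (V = 27002 + 49751 = 76753)
J(v) = 40*v²
J(U(f(N(-4), -4)))/V = (40*0²)/76753 = (40*0)*(1/76753) = 0*(1/76753) = 0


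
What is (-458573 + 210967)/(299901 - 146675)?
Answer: -123803/76613 ≈ -1.6160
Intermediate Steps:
(-458573 + 210967)/(299901 - 146675) = -247606/153226 = -247606*1/153226 = -123803/76613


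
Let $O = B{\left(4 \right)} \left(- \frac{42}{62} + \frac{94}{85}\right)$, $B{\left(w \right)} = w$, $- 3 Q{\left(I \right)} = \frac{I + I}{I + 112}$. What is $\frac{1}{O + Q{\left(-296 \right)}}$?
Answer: $\frac{181815}{116614} \approx 1.5591$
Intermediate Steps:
$Q{\left(I \right)} = - \frac{2 I}{3 \left(112 + I\right)}$ ($Q{\left(I \right)} = - \frac{\left(I + I\right) \frac{1}{I + 112}}{3} = - \frac{2 I \frac{1}{112 + I}}{3} = - \frac{2 I}{3 \left(112 + I\right)}$)
$O = \frac{4516}{2635}$ ($O = 4 \left(- \frac{42}{62} + \frac{94}{85}\right) = 4 \left(\left(-42\right) \frac{1}{62} + 94 \cdot \frac{1}{85}\right) = 4 \left(- \frac{21}{31} + \frac{94}{85}\right) = 4 \cdot \frac{1129}{2635} = \frac{4516}{2635} \approx 1.7139$)
$\frac{1}{O + Q{\left(-296 \right)}} = \frac{1}{\frac{4516}{2635} - - \frac{592}{336 + 3 \left(-296\right)}} = \frac{1}{\frac{4516}{2635} - - \frac{592}{336 - 888}} = \frac{1}{\frac{4516}{2635} - - \frac{592}{-552}} = \frac{1}{\frac{4516}{2635} - \left(-592\right) \left(- \frac{1}{552}\right)} = \frac{1}{\frac{4516}{2635} - \frac{74}{69}} = \frac{1}{\frac{116614}{181815}} = \frac{181815}{116614}$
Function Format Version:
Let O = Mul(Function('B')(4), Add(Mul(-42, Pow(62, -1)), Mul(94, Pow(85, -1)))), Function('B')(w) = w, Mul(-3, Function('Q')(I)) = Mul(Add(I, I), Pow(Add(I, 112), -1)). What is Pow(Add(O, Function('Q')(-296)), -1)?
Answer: Rational(181815, 116614) ≈ 1.5591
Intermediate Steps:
Function('Q')(I) = Mul(Rational(-2, 3), I, Pow(Add(112, I), -1)) (Function('Q')(I) = Mul(Rational(-1, 3), Mul(Add(I, I), Pow(Add(I, 112), -1))) = Mul(Rational(-1, 3), Mul(Mul(2, I), Pow(Add(112, I), -1))) = Mul(Rational(-1, 3), Mul(2, I, Pow(Add(112, I), -1))) = Mul(Rational(-2, 3), I, Pow(Add(112, I), -1)))
O = Rational(4516, 2635) (O = Mul(4, Add(Mul(-42, Pow(62, -1)), Mul(94, Pow(85, -1)))) = Mul(4, Add(Mul(-42, Rational(1, 62)), Mul(94, Rational(1, 85)))) = Mul(4, Add(Rational(-21, 31), Rational(94, 85))) = Mul(4, Rational(1129, 2635)) = Rational(4516, 2635) ≈ 1.7139)
Pow(Add(O, Function('Q')(-296)), -1) = Pow(Add(Rational(4516, 2635), Mul(-2, -296, Pow(Add(336, Mul(3, -296)), -1))), -1) = Pow(Add(Rational(4516, 2635), Mul(-2, -296, Pow(Add(336, -888), -1))), -1) = Pow(Add(Rational(4516, 2635), Mul(-2, -296, Pow(-552, -1))), -1) = Pow(Add(Rational(4516, 2635), Mul(-2, -296, Rational(-1, 552))), -1) = Pow(Add(Rational(4516, 2635), Rational(-74, 69)), -1) = Pow(Rational(116614, 181815), -1) = Rational(181815, 116614)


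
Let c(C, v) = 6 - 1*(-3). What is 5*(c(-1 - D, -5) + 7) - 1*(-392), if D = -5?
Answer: 472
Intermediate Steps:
c(C, v) = 9 (c(C, v) = 6 + 3 = 9)
5*(c(-1 - D, -5) + 7) - 1*(-392) = 5*(9 + 7) - 1*(-392) = 5*16 + 392 = 80 + 392 = 472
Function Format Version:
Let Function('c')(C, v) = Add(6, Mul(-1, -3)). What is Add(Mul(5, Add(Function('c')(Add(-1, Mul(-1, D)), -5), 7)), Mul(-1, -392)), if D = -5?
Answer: 472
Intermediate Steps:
Function('c')(C, v) = 9 (Function('c')(C, v) = Add(6, 3) = 9)
Add(Mul(5, Add(Function('c')(Add(-1, Mul(-1, D)), -5), 7)), Mul(-1, -392)) = Add(Mul(5, Add(9, 7)), Mul(-1, -392)) = Add(Mul(5, 16), 392) = Add(80, 392) = 472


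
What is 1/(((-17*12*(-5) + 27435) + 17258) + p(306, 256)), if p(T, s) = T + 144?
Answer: 1/46163 ≈ 2.1662e-5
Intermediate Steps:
p(T, s) = 144 + T
1/(((-17*12*(-5) + 27435) + 17258) + p(306, 256)) = 1/(((-17*12*(-5) + 27435) + 17258) + (144 + 306)) = 1/(((-204*(-5) + 27435) + 17258) + 450) = 1/(((1020 + 27435) + 17258) + 450) = 1/((28455 + 17258) + 450) = 1/(45713 + 450) = 1/46163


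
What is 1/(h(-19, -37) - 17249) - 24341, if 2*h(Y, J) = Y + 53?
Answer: -419444113/17232 ≈ -24341.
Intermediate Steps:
h(Y, J) = 53/2 + Y/2 (h(Y, J) = (Y + 53)/2 = (53 + Y)/2 = 53/2 + Y/2)
1/(h(-19, -37) - 17249) - 24341 = 1/((53/2 + (½)*(-19)) - 17249) - 24341 = 1/((53/2 - 19/2) - 17249) - 24341 = 1/(17 - 17249) - 24341 = 1/(-17232) - 24341 = -1/17232 - 24341 = -419444113/17232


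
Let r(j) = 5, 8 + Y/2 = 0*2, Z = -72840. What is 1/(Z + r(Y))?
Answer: -1/72835 ≈ -1.3730e-5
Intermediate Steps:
Y = -16 (Y = -16 + 2*(0*2) = -16 + 2*0 = -16 + 0 = -16)
1/(Z + r(Y)) = 1/(-72840 + 5) = 1/(-72835) = -1/72835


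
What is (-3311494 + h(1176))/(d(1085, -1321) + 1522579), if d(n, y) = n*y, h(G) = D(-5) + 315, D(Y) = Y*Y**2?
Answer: -1655652/44647 ≈ -37.083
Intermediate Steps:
D(Y) = Y**3
h(G) = 190 (h(G) = (-5)**3 + 315 = -125 + 315 = 190)
(-3311494 + h(1176))/(d(1085, -1321) + 1522579) = (-3311494 + 190)/(1085*(-1321) + 1522579) = -3311304/(-1433285 + 1522579) = -3311304/89294 = -3311304*1/89294 = -1655652/44647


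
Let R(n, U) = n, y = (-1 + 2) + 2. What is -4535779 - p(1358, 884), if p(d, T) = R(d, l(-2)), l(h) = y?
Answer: -4537137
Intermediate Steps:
y = 3 (y = 1 + 2 = 3)
l(h) = 3
p(d, T) = d
-4535779 - p(1358, 884) = -4535779 - 1*1358 = -4535779 - 1358 = -4537137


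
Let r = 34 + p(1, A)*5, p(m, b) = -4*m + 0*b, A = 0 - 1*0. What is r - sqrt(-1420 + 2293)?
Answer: 14 - 3*sqrt(97) ≈ -15.547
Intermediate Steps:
A = 0 (A = 0 + 0 = 0)
p(m, b) = -4*m (p(m, b) = -4*m + 0 = -4*m)
r = 14 (r = 34 - 4*1*5 = 34 - 4*5 = 34 - 20 = 14)
r - sqrt(-1420 + 2293) = 14 - sqrt(-1420 + 2293) = 14 - sqrt(873) = 14 - 3*sqrt(97)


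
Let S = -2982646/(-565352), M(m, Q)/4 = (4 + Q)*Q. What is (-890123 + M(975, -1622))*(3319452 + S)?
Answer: 9014977573681272375/282676 ≈ 3.1892e+13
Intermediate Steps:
M(m, Q) = 4*Q*(4 + Q) (M(m, Q) = 4*((4 + Q)*Q) = 4*(Q*(4 + Q)) = 4*Q*(4 + Q))
S = 1491323/282676 (S = -2982646*(-1/565352) = 1491323/282676 ≈ 5.2757)
(-890123 + M(975, -1622))*(3319452 + S) = (-890123 + 4*(-1622)*(4 - 1622))*(3319452 + 1491323/282676) = (-890123 + 4*(-1622)*(-1618))*(938330904875/282676) = (-890123 + 10497584)*(938330904875/282676) = 9607461*(938330904875/282676) = 9014977573681272375/282676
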